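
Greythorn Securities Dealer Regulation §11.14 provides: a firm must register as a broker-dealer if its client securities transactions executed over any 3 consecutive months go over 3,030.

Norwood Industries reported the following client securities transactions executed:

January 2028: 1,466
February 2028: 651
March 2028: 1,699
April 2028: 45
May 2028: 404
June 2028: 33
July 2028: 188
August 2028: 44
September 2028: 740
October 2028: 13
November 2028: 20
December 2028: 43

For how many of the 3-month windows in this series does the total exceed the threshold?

1

January 2028–March 2028: 1,466 + 651 + 1,699 = 3,816 (over)
February 2028–April 2028: 651 + 1,699 + 45 = 2,395 (under)
March 2028–May 2028: 1,699 + 45 + 404 = 2,148 (under)
April 2028–June 2028: 45 + 404 + 33 = 482 (under)
May 2028–July 2028: 404 + 33 + 188 = 625 (under)
June 2028–August 2028: 33 + 188 + 44 = 265 (under)
July 2028–September 2028: 188 + 44 + 740 = 972 (under)
August 2028–October 2028: 44 + 740 + 13 = 797 (under)
September 2028–November 2028: 740 + 13 + 20 = 773 (under)
October 2028–December 2028: 13 + 20 + 43 = 76 (under)
1 window exceeds the threshold.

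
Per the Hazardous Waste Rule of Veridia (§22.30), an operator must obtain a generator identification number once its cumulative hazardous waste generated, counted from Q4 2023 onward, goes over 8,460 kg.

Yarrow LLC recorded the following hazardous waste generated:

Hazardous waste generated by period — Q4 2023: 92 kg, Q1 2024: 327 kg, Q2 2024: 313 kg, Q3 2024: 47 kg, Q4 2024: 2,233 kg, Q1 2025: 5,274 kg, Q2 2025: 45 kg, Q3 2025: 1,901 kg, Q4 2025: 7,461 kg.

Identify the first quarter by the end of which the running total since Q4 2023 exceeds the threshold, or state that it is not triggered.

Q3 2025

Through Q4 2023: 92 kg
Through Q1 2024: 419 kg
Through Q2 2024: 732 kg
Through Q3 2024: 779 kg
Through Q4 2024: 3,012 kg
Through Q1 2025: 8,286 kg
Through Q2 2025: 8,331 kg
Through Q3 2025: 10,232 kg ← exceeds threshold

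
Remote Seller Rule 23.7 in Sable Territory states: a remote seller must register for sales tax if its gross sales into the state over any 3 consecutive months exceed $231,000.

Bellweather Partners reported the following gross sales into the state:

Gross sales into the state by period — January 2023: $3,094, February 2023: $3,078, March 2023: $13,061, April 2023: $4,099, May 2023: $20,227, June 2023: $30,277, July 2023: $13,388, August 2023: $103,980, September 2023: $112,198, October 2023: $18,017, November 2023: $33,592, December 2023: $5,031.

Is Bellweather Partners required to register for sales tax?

Yes

January 2023–March 2023: $3,094 + $3,078 + $13,061 = $19,233 (under)
February 2023–April 2023: $3,078 + $13,061 + $4,099 = $20,238 (under)
March 2023–May 2023: $13,061 + $4,099 + $20,227 = $37,387 (under)
April 2023–June 2023: $4,099 + $20,227 + $30,277 = $54,603 (under)
May 2023–July 2023: $20,227 + $30,277 + $13,388 = $63,892 (under)
June 2023–August 2023: $30,277 + $13,388 + $103,980 = $147,645 (under)
July 2023–September 2023: $13,388 + $103,980 + $112,198 = $229,566 (under)
August 2023–October 2023: $103,980 + $112,198 + $18,017 = $234,195 (over)
September 2023–November 2023: $112,198 + $18,017 + $33,592 = $163,807 (under)
October 2023–December 2023: $18,017 + $33,592 + $5,031 = $56,640 (under)
At least one window exceeds $231,000.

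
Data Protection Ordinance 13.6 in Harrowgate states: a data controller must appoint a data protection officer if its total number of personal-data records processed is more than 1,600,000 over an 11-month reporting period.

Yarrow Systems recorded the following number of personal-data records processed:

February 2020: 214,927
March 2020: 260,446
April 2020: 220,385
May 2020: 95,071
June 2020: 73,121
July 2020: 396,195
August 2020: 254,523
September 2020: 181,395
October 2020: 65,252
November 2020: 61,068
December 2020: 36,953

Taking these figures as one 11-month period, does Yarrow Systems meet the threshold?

Yes

Total number of personal-data records processed: 214,927 + 260,446 + 220,385 + 95,071 + 73,121 + 396,195 + 254,523 + 181,395 + 65,252 + 61,068 + 36,953 = 1,859,336.
1,859,336 > 1,600,000, so the threshold is exceeded.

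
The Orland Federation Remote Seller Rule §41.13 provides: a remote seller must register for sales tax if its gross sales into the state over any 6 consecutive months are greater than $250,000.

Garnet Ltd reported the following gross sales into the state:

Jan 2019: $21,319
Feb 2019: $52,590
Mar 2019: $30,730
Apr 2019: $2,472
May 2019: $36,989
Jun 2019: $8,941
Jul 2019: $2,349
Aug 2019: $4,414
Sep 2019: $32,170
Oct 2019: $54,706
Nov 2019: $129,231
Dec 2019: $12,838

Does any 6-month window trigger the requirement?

No

Jan 2019–Jun 2019: $21,319 + $52,590 + $30,730 + $2,472 + $36,989 + $8,941 = $153,041 (under)
Feb 2019–Jul 2019: $52,590 + $30,730 + $2,472 + $36,989 + $8,941 + $2,349 = $134,071 (under)
Mar 2019–Aug 2019: $30,730 + $2,472 + $36,989 + $8,941 + $2,349 + $4,414 = $85,895 (under)
Apr 2019–Sep 2019: $2,472 + $36,989 + $8,941 + $2,349 + $4,414 + $32,170 = $87,335 (under)
May 2019–Oct 2019: $36,989 + $8,941 + $2,349 + $4,414 + $32,170 + $54,706 = $139,569 (under)
Jun 2019–Nov 2019: $8,941 + $2,349 + $4,414 + $32,170 + $54,706 + $129,231 = $231,811 (under)
Jul 2019–Dec 2019: $2,349 + $4,414 + $32,170 + $54,706 + $129,231 + $12,838 = $235,708 (under)
No window exceeds $250,000.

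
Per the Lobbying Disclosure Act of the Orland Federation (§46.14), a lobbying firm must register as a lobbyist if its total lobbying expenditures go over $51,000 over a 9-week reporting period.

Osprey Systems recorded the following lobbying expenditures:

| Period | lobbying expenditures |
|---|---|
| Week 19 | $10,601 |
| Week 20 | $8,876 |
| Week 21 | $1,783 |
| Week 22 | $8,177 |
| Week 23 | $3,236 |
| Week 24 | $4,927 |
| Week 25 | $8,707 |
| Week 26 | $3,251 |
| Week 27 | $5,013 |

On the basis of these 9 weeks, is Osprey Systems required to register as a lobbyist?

Yes

Total lobbying expenditures: $10,601 + $8,876 + $1,783 + $8,177 + $3,236 + $4,927 + $8,707 + $3,251 + $5,013 = $54,571.
$54,571 > $51,000, so the threshold is exceeded.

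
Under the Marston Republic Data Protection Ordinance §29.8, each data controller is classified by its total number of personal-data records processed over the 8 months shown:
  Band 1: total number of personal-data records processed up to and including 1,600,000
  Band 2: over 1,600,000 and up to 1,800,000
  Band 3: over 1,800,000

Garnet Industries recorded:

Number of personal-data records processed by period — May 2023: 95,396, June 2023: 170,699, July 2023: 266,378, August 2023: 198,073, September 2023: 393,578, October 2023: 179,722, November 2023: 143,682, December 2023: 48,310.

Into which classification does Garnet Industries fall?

Band 1

Total number of personal-data records processed: 95,396 + 170,699 + 266,378 + 198,073 + 393,578 + 179,722 + 143,682 + 48,310 = 1,495,838.
1,495,838 ≤ 1,600,000, so Band 1 applies.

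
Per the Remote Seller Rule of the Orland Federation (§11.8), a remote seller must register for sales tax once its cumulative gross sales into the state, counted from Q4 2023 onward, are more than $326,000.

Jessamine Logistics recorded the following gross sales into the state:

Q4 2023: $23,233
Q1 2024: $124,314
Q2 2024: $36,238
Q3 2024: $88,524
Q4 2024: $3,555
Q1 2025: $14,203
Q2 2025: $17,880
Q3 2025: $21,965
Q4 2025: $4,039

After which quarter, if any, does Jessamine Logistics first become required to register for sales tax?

Through Q4 2023: $23,233
Through Q1 2024: $147,547
Through Q2 2024: $183,785
Through Q3 2024: $272,309
Through Q4 2024: $275,864
Through Q1 2025: $290,067
Through Q2 2025: $307,947
Through Q3 2025: $329,912 ← exceeds threshold

Q3 2025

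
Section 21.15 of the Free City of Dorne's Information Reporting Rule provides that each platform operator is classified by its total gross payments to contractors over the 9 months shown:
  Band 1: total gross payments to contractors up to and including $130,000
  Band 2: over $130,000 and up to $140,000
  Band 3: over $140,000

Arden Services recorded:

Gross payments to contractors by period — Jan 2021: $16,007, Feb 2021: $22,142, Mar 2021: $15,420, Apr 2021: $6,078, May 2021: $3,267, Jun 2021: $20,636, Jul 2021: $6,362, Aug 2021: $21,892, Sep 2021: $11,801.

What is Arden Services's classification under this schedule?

Total gross payments to contractors: $16,007 + $22,142 + $15,420 + $6,078 + $3,267 + $20,636 + $6,362 + $21,892 + $11,801 = $123,605.
$123,605 ≤ $130,000, so Band 1 applies.

Band 1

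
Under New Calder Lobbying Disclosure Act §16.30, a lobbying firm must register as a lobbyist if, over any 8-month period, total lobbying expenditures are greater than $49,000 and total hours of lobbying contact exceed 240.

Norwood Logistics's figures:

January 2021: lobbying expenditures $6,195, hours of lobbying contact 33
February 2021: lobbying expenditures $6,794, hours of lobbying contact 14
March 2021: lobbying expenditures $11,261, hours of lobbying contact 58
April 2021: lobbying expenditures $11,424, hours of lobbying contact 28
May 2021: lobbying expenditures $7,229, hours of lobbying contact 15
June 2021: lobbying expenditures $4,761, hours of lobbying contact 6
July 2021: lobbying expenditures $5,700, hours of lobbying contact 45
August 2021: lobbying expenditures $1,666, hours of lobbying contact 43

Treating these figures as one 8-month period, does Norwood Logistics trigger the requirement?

Yes

Total lobbying expenditures: $6,195 + $6,794 + $11,261 + $11,424 + $7,229 + $4,761 + $5,700 + $1,666 = $55,030 (> $49,000).
Total hours of lobbying contact: 33 + 14 + 58 + 28 + 15 + 6 + 45 + 43 = 242 (> 240).
The test is 'and': both thresholds are exceeded.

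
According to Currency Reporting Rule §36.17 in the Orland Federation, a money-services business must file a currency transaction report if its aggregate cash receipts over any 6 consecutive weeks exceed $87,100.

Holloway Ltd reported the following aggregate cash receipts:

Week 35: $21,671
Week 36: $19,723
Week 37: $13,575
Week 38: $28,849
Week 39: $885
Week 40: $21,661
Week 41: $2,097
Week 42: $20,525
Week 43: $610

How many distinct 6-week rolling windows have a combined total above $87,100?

2

Week 35–Week 40: $21,671 + $19,723 + $13,575 + $28,849 + $885 + $21,661 = $106,364 (over)
Week 36–Week 41: $19,723 + $13,575 + $28,849 + $885 + $21,661 + $2,097 = $86,790 (under)
Week 37–Week 42: $13,575 + $28,849 + $885 + $21,661 + $2,097 + $20,525 = $87,592 (over)
Week 38–Week 43: $28,849 + $885 + $21,661 + $2,097 + $20,525 + $610 = $74,627 (under)
2 windows exceed the threshold.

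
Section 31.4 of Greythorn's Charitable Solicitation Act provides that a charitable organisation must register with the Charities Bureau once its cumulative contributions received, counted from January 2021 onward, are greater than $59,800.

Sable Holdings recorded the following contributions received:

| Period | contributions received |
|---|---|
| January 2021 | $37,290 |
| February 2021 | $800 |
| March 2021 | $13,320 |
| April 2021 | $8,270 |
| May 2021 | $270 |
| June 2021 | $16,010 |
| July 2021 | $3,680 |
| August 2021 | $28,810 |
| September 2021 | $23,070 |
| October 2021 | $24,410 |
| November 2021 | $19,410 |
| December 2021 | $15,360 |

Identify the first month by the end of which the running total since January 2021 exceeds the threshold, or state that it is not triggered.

Through January 2021: $37,290
Through February 2021: $38,090
Through March 2021: $51,410
Through April 2021: $59,680
Through May 2021: $59,950 ← exceeds threshold

May 2021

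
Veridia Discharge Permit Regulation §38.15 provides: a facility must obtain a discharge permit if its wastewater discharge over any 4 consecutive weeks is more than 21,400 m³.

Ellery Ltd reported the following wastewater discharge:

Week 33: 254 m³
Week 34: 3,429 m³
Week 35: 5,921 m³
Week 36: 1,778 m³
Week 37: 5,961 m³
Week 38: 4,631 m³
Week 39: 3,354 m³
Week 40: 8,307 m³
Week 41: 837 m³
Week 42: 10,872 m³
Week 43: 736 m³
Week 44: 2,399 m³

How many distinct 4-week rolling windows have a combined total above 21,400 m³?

Week 33–Week 36: 254 m³ + 3,429 m³ + 5,921 m³ + 1,778 m³ = 11,382 m³ (under)
Week 34–Week 37: 3,429 m³ + 5,921 m³ + 1,778 m³ + 5,961 m³ = 17,089 m³ (under)
Week 35–Week 38: 5,921 m³ + 1,778 m³ + 5,961 m³ + 4,631 m³ = 18,291 m³ (under)
Week 36–Week 39: 1,778 m³ + 5,961 m³ + 4,631 m³ + 3,354 m³ = 15,724 m³ (under)
Week 37–Week 40: 5,961 m³ + 4,631 m³ + 3,354 m³ + 8,307 m³ = 22,253 m³ (over)
Week 38–Week 41: 4,631 m³ + 3,354 m³ + 8,307 m³ + 837 m³ = 17,129 m³ (under)
Week 39–Week 42: 3,354 m³ + 8,307 m³ + 837 m³ + 10,872 m³ = 23,370 m³ (over)
Week 40–Week 43: 8,307 m³ + 837 m³ + 10,872 m³ + 736 m³ = 20,752 m³ (under)
Week 41–Week 44: 837 m³ + 10,872 m³ + 736 m³ + 2,399 m³ = 14,844 m³ (under)
2 windows exceed the threshold.

2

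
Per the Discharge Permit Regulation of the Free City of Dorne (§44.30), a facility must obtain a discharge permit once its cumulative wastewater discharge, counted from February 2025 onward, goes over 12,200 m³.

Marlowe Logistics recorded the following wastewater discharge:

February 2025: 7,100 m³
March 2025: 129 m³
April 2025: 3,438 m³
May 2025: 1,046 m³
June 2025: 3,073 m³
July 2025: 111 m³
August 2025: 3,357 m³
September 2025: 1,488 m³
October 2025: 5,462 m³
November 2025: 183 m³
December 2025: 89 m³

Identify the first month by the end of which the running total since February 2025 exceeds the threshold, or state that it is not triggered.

Through February 2025: 7,100 m³
Through March 2025: 7,229 m³
Through April 2025: 10,667 m³
Through May 2025: 11,713 m³
Through June 2025: 14,786 m³ ← exceeds threshold

June 2025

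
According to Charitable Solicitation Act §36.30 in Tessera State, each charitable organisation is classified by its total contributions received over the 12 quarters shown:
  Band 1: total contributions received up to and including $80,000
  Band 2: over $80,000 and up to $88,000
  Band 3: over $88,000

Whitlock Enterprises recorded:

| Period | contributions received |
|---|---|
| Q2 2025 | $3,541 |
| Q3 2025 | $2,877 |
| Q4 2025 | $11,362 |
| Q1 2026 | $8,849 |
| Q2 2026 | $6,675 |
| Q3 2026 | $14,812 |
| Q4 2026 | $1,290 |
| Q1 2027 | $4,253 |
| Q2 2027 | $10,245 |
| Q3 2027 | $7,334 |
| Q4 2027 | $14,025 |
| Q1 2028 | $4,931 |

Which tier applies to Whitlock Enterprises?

Total contributions received: $3,541 + $2,877 + $11,362 + $8,849 + $6,675 + $14,812 + $1,290 + $4,253 + $10,245 + $7,334 + $14,025 + $4,931 = $90,194.
$90,194 > $88,000, so Band 3 applies.

Band 3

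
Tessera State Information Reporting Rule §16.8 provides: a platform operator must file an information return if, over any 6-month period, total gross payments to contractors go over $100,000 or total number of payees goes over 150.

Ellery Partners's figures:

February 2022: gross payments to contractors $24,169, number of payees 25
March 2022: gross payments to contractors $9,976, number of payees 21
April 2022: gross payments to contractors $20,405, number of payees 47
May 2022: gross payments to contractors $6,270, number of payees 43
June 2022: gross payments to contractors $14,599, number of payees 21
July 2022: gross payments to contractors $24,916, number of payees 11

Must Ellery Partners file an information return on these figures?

Total gross payments to contractors: $24,169 + $9,976 + $20,405 + $6,270 + $14,599 + $24,916 = $100,335 (> $100,000).
Total number of payees: 25 + 21 + 47 + 43 + 21 + 11 = 168 (> 150).
The test is 'or': at least one threshold is exceeded.

Yes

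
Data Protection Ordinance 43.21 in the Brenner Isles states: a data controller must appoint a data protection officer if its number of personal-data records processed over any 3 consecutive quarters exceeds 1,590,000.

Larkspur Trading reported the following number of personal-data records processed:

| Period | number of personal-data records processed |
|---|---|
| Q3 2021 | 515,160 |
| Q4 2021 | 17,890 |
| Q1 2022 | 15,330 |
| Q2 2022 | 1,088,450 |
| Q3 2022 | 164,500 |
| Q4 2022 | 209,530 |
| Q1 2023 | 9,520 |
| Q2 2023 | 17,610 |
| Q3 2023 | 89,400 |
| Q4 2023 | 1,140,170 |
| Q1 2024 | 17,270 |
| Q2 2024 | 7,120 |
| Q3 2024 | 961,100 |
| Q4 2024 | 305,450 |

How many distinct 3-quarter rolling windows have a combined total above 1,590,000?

Q3 2021–Q1 2022: 515,160 + 17,890 + 15,330 = 548,380 (under)
Q4 2021–Q2 2022: 17,890 + 15,330 + 1,088,450 = 1,121,670 (under)
Q1 2022–Q3 2022: 15,330 + 1,088,450 + 164,500 = 1,268,280 (under)
Q2 2022–Q4 2022: 1,088,450 + 164,500 + 209,530 = 1,462,480 (under)
Q3 2022–Q1 2023: 164,500 + 209,530 + 9,520 = 383,550 (under)
Q4 2022–Q2 2023: 209,530 + 9,520 + 17,610 = 236,660 (under)
Q1 2023–Q3 2023: 9,520 + 17,610 + 89,400 = 116,530 (under)
Q2 2023–Q4 2023: 17,610 + 89,400 + 1,140,170 = 1,247,180 (under)
Q3 2023–Q1 2024: 89,400 + 1,140,170 + 17,270 = 1,246,840 (under)
Q4 2023–Q2 2024: 1,140,170 + 17,270 + 7,120 = 1,164,560 (under)
Q1 2024–Q3 2024: 17,270 + 7,120 + 961,100 = 985,490 (under)
Q2 2024–Q4 2024: 7,120 + 961,100 + 305,450 = 1,273,670 (under)
0 windows exceed the threshold.

0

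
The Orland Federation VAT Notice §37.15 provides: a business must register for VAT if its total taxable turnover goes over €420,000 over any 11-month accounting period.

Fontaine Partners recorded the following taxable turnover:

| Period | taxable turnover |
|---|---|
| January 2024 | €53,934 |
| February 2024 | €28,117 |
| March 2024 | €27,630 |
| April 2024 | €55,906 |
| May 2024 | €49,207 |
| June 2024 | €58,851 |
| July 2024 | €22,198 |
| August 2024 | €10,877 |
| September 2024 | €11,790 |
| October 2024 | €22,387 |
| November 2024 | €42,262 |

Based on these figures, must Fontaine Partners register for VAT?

No

Total taxable turnover: €53,934 + €28,117 + €27,630 + €55,906 + €49,207 + €58,851 + €22,198 + €10,877 + €11,790 + €22,387 + €42,262 = €383,159.
€383,159 ≤ €420,000, so the threshold is not exceeded.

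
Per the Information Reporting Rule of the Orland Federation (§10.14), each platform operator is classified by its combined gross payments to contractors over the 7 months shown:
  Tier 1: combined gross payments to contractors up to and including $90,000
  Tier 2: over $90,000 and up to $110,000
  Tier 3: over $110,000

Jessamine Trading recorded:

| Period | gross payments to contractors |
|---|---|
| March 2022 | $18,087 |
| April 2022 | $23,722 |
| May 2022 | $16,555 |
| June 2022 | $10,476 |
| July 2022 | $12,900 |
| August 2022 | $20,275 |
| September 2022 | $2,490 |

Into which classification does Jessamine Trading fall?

Tier 2

Combined gross payments to contractors: $18,087 + $23,722 + $16,555 + $10,476 + $12,900 + $20,275 + $2,490 = $104,505.
$90,000 < $104,505 ≤ $110,000, so Tier 2 applies.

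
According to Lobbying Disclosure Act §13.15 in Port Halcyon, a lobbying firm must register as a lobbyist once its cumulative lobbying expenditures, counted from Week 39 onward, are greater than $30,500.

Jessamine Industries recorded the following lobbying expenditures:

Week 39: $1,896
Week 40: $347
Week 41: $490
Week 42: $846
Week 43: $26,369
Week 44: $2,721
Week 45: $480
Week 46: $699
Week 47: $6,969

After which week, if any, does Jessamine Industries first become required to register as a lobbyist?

Week 44

Through Week 39: $1,896
Through Week 40: $2,243
Through Week 41: $2,733
Through Week 42: $3,579
Through Week 43: $29,948
Through Week 44: $32,669 ← exceeds threshold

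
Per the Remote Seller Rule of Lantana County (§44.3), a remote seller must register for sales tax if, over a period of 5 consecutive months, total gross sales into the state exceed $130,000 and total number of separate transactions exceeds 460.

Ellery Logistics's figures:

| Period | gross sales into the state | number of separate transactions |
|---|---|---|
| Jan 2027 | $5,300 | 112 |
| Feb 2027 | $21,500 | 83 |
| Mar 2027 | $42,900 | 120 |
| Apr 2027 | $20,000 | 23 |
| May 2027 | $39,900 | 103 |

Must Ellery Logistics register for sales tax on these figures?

Total gross sales into the state: $5,300 + $21,500 + $42,900 + $20,000 + $39,900 = $129,600 (≤ $130,000).
Total number of separate transactions: 112 + 83 + 120 + 23 + 103 = 441 (≤ 460).
The test is 'and': the rule requires both, and at least one is not exceeded.

No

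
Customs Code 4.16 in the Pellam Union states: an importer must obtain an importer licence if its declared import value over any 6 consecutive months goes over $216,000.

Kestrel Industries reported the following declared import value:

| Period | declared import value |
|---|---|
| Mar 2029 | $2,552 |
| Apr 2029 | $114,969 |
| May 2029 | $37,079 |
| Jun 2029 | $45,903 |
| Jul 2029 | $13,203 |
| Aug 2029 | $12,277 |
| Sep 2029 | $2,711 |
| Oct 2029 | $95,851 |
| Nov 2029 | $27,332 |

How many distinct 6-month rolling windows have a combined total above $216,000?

2

Mar 2029–Aug 2029: $2,552 + $114,969 + $37,079 + $45,903 + $13,203 + $12,277 = $225,983 (over)
Apr 2029–Sep 2029: $114,969 + $37,079 + $45,903 + $13,203 + $12,277 + $2,711 = $226,142 (over)
May 2029–Oct 2029: $37,079 + $45,903 + $13,203 + $12,277 + $2,711 + $95,851 = $207,024 (under)
Jun 2029–Nov 2029: $45,903 + $13,203 + $12,277 + $2,711 + $95,851 + $27,332 = $197,277 (under)
2 windows exceed the threshold.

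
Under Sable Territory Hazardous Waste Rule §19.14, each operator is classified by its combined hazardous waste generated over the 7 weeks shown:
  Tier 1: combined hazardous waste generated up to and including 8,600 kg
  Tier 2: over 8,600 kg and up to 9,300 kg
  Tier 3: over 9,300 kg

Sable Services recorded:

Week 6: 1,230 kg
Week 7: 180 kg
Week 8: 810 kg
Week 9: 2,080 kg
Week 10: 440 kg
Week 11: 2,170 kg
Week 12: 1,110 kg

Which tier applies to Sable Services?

Combined hazardous waste generated: 1,230 kg + 180 kg + 810 kg + 2,080 kg + 440 kg + 2,170 kg + 1,110 kg = 8,020 kg.
8,020 kg ≤ 8,600 kg, so Tier 1 applies.

Tier 1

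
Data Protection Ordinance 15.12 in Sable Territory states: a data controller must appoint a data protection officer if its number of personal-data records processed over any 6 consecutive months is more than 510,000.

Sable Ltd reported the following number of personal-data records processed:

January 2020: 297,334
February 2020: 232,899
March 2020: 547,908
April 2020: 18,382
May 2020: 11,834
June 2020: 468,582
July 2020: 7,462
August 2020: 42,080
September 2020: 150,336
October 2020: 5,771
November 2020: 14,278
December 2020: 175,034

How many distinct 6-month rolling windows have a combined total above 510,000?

6

January 2020–June 2020: 297,334 + 232,899 + 547,908 + 18,382 + 11,834 + 468,582 = 1,576,939 (over)
February 2020–July 2020: 232,899 + 547,908 + 18,382 + 11,834 + 468,582 + 7,462 = 1,287,067 (over)
March 2020–August 2020: 547,908 + 18,382 + 11,834 + 468,582 + 7,462 + 42,080 = 1,096,248 (over)
April 2020–September 2020: 18,382 + 11,834 + 468,582 + 7,462 + 42,080 + 150,336 = 698,676 (over)
May 2020–October 2020: 11,834 + 468,582 + 7,462 + 42,080 + 150,336 + 5,771 = 686,065 (over)
June 2020–November 2020: 468,582 + 7,462 + 42,080 + 150,336 + 5,771 + 14,278 = 688,509 (over)
July 2020–December 2020: 7,462 + 42,080 + 150,336 + 5,771 + 14,278 + 175,034 = 394,961 (under)
6 windows exceed the threshold.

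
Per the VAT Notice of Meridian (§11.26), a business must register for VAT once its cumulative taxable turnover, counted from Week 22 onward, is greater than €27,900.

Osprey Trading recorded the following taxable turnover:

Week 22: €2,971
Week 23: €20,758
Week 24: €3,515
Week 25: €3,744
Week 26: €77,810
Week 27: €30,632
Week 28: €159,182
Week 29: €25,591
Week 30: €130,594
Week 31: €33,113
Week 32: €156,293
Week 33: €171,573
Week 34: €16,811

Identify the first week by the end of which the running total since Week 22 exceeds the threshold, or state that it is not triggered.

Through Week 22: €2,971
Through Week 23: €23,729
Through Week 24: €27,244
Through Week 25: €30,988 ← exceeds threshold

Week 25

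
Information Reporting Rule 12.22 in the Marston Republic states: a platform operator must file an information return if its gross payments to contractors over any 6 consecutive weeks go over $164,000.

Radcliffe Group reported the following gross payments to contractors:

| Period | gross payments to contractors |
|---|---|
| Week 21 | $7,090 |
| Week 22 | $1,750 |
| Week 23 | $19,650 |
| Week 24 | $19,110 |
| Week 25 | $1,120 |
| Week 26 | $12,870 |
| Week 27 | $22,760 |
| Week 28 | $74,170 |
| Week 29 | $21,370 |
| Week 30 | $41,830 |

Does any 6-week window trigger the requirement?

Yes

Week 21–Week 26: $7,090 + $1,750 + $19,650 + $19,110 + $1,120 + $12,870 = $61,590 (under)
Week 22–Week 27: $1,750 + $19,650 + $19,110 + $1,120 + $12,870 + $22,760 = $77,260 (under)
Week 23–Week 28: $19,650 + $19,110 + $1,120 + $12,870 + $22,760 + $74,170 = $149,680 (under)
Week 24–Week 29: $19,110 + $1,120 + $12,870 + $22,760 + $74,170 + $21,370 = $151,400 (under)
Week 25–Week 30: $1,120 + $12,870 + $22,760 + $74,170 + $21,370 + $41,830 = $174,120 (over)
At least one window exceeds $164,000.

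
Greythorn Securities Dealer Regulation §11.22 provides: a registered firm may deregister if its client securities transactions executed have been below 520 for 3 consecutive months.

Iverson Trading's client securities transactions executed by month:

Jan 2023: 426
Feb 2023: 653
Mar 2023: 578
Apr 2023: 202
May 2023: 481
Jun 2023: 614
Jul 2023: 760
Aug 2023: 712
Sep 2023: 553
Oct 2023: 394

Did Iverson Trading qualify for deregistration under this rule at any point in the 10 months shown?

No

Months below 520: Jan 2023, Apr 2023, May 2023, Oct 2023.
Longest run of consecutive months below the threshold: 2.
2 < 3, so Iverson Trading never became eligible.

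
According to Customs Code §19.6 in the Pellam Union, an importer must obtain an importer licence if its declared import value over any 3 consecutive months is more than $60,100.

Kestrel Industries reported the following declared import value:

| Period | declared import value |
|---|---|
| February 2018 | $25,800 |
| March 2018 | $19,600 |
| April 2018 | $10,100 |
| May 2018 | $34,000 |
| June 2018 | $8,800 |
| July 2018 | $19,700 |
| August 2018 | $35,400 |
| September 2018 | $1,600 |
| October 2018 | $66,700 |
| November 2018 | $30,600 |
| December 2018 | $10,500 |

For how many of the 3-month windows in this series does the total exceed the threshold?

February 2018–April 2018: $25,800 + $19,600 + $10,100 = $55,500 (under)
March 2018–May 2018: $19,600 + $10,100 + $34,000 = $63,700 (over)
April 2018–June 2018: $10,100 + $34,000 + $8,800 = $52,900 (under)
May 2018–July 2018: $34,000 + $8,800 + $19,700 = $62,500 (over)
June 2018–August 2018: $8,800 + $19,700 + $35,400 = $63,900 (over)
July 2018–September 2018: $19,700 + $35,400 + $1,600 = $56,700 (under)
August 2018–October 2018: $35,400 + $1,600 + $66,700 = $103,700 (over)
September 2018–November 2018: $1,600 + $66,700 + $30,600 = $98,900 (over)
October 2018–December 2018: $66,700 + $30,600 + $10,500 = $107,800 (over)
6 windows exceed the threshold.

6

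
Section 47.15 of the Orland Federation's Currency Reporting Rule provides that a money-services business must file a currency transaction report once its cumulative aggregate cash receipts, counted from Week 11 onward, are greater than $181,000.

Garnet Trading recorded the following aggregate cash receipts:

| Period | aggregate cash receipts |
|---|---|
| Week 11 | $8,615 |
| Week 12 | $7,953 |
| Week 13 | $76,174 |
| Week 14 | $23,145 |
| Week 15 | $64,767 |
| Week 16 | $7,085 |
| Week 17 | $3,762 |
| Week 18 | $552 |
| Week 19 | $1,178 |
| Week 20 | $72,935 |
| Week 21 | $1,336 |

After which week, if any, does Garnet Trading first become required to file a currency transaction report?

Through Week 11: $8,615
Through Week 12: $16,568
Through Week 13: $92,742
Through Week 14: $115,887
Through Week 15: $180,654
Through Week 16: $187,739 ← exceeds threshold

Week 16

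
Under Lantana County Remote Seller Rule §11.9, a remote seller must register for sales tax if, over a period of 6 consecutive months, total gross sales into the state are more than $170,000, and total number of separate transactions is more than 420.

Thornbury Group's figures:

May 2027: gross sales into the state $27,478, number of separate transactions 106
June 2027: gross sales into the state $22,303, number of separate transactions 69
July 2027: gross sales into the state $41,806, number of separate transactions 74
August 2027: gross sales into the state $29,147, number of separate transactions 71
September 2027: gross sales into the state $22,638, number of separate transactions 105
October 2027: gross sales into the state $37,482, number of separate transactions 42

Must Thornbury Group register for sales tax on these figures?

Total gross sales into the state: $27,478 + $22,303 + $41,806 + $29,147 + $22,638 + $37,482 = $180,854 (> $170,000).
Total number of separate transactions: 106 + 69 + 74 + 71 + 105 + 42 = 467 (> 420).
The test is 'and': both thresholds are exceeded.

Yes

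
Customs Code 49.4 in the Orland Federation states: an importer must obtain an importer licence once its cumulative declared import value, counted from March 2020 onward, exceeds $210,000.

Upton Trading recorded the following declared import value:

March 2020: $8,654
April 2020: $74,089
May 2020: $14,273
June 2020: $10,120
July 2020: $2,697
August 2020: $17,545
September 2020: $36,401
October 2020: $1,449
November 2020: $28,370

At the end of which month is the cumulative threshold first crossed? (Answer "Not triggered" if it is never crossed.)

Not triggered

Through March 2020: $8,654
Through April 2020: $82,743
Through May 2020: $97,016
Through June 2020: $107,136
Through July 2020: $109,833
Through August 2020: $127,378
Through September 2020: $163,779
Through October 2020: $165,228
Through November 2020: $193,598
Final cumulative total $193,598 ≤ $210,000; the threshold is never exceeded.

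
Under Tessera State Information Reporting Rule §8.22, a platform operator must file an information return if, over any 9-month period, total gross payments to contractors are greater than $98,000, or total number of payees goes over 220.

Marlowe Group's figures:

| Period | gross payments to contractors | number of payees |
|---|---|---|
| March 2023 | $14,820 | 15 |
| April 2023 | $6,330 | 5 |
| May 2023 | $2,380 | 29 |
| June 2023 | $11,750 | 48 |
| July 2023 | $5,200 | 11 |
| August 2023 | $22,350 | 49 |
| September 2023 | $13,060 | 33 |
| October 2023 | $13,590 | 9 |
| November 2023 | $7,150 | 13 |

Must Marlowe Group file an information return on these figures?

Total gross payments to contractors: $14,820 + $6,330 + $2,380 + $11,750 + $5,200 + $22,350 + $13,060 + $13,590 + $7,150 = $96,630 (≤ $98,000).
Total number of payees: 15 + 5 + 29 + 48 + 11 + 49 + 33 + 9 + 13 = 212 (≤ 220).
The test is 'or': neither threshold is exceeded.

No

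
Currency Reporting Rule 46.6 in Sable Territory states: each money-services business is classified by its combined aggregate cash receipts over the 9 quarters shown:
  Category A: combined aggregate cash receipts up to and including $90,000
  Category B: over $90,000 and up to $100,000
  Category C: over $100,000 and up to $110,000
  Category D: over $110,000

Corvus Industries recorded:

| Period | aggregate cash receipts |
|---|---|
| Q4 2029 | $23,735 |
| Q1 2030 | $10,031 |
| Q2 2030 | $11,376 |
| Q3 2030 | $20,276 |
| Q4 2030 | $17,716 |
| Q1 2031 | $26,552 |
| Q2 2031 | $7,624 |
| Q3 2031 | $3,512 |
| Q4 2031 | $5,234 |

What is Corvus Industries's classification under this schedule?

Combined aggregate cash receipts: $23,735 + $10,031 + $11,376 + $20,276 + $17,716 + $26,552 + $7,624 + $3,512 + $5,234 = $126,056.
$126,056 > $110,000, so Category D applies.

Category D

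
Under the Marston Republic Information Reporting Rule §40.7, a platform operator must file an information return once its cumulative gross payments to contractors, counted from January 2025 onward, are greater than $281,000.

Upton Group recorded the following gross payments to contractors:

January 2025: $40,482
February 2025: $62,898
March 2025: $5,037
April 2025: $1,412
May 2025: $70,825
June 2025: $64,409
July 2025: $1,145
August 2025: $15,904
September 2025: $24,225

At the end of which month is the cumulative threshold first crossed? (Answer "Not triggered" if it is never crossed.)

September 2025

Through January 2025: $40,482
Through February 2025: $103,380
Through March 2025: $108,417
Through April 2025: $109,829
Through May 2025: $180,654
Through June 2025: $245,063
Through July 2025: $246,208
Through August 2025: $262,112
Through September 2025: $286,337 ← exceeds threshold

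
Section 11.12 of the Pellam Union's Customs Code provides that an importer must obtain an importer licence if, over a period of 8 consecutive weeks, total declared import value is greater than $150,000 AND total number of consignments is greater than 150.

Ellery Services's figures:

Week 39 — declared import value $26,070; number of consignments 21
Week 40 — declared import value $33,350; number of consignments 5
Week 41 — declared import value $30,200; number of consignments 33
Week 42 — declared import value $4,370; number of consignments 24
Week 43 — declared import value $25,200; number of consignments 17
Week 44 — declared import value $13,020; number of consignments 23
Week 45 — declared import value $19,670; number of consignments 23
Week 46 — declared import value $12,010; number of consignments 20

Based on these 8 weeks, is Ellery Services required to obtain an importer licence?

Yes

Total declared import value: $26,070 + $33,350 + $30,200 + $4,370 + $25,200 + $13,020 + $19,670 + $12,010 = $163,890 (> $150,000).
Total number of consignments: 21 + 5 + 33 + 24 + 17 + 23 + 23 + 20 = 166 (> 150).
The test is 'and': both thresholds are exceeded.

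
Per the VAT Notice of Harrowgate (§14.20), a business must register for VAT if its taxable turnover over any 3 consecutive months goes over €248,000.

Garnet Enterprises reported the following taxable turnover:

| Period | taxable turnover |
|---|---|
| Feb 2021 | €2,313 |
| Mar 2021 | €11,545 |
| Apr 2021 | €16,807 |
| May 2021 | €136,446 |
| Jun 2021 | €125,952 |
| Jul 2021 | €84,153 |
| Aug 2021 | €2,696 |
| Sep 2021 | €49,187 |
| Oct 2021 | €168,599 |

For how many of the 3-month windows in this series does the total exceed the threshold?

Feb 2021–Apr 2021: €2,313 + €11,545 + €16,807 = €30,665 (under)
Mar 2021–May 2021: €11,545 + €16,807 + €136,446 = €164,798 (under)
Apr 2021–Jun 2021: €16,807 + €136,446 + €125,952 = €279,205 (over)
May 2021–Jul 2021: €136,446 + €125,952 + €84,153 = €346,551 (over)
Jun 2021–Aug 2021: €125,952 + €84,153 + €2,696 = €212,801 (under)
Jul 2021–Sep 2021: €84,153 + €2,696 + €49,187 = €136,036 (under)
Aug 2021–Oct 2021: €2,696 + €49,187 + €168,599 = €220,482 (under)
2 windows exceed the threshold.

2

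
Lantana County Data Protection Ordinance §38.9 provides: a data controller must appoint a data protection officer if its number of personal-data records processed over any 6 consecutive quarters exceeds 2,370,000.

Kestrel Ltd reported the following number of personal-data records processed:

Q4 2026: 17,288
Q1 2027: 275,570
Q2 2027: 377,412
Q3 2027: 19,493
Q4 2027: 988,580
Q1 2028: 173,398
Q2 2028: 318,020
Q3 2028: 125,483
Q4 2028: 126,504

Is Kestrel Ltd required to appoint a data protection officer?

No

Q4 2026–Q1 2028: 17,288 + 275,570 + 377,412 + 19,493 + 988,580 + 173,398 = 1,851,741 (under)
Q1 2027–Q2 2028: 275,570 + 377,412 + 19,493 + 988,580 + 173,398 + 318,020 = 2,152,473 (under)
Q2 2027–Q3 2028: 377,412 + 19,493 + 988,580 + 173,398 + 318,020 + 125,483 = 2,002,386 (under)
Q3 2027–Q4 2028: 19,493 + 988,580 + 173,398 + 318,020 + 125,483 + 126,504 = 1,751,478 (under)
No window exceeds 2,370,000.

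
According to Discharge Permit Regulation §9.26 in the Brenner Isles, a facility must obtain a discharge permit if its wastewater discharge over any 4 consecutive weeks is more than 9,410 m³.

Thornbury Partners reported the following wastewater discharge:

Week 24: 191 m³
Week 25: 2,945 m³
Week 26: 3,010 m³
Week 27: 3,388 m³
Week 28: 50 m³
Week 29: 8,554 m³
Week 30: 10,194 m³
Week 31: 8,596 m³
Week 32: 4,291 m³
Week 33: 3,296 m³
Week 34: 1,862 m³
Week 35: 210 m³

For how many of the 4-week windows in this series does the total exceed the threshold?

Week 24–Week 27: 191 m³ + 2,945 m³ + 3,010 m³ + 3,388 m³ = 9,534 m³ (over)
Week 25–Week 28: 2,945 m³ + 3,010 m³ + 3,388 m³ + 50 m³ = 9,393 m³ (under)
Week 26–Week 29: 3,010 m³ + 3,388 m³ + 50 m³ + 8,554 m³ = 15,002 m³ (over)
Week 27–Week 30: 3,388 m³ + 50 m³ + 8,554 m³ + 10,194 m³ = 22,186 m³ (over)
Week 28–Week 31: 50 m³ + 8,554 m³ + 10,194 m³ + 8,596 m³ = 27,394 m³ (over)
Week 29–Week 32: 8,554 m³ + 10,194 m³ + 8,596 m³ + 4,291 m³ = 31,635 m³ (over)
Week 30–Week 33: 10,194 m³ + 8,596 m³ + 4,291 m³ + 3,296 m³ = 26,377 m³ (over)
Week 31–Week 34: 8,596 m³ + 4,291 m³ + 3,296 m³ + 1,862 m³ = 18,045 m³ (over)
Week 32–Week 35: 4,291 m³ + 3,296 m³ + 1,862 m³ + 210 m³ = 9,659 m³ (over)
8 windows exceed the threshold.

8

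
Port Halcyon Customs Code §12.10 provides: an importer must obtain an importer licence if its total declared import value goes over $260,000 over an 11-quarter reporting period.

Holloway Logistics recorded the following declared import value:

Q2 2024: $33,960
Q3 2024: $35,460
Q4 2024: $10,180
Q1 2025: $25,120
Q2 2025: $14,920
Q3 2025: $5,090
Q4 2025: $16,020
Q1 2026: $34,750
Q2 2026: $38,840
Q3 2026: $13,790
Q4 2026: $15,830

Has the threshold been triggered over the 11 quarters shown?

Total declared import value: $33,960 + $35,460 + $10,180 + $25,120 + $14,920 + $5,090 + $16,020 + $34,750 + $38,840 + $13,790 + $15,830 = $243,960.
$243,960 ≤ $260,000, so the threshold is not exceeded.

No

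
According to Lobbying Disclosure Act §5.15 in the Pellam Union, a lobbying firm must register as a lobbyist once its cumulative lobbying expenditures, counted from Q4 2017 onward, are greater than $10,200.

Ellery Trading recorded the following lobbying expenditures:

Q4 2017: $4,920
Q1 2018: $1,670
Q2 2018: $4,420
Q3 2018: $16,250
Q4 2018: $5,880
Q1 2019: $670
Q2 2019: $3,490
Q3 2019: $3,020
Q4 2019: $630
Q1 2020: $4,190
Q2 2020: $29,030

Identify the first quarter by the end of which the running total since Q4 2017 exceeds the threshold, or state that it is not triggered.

Through Q4 2017: $4,920
Through Q1 2018: $6,590
Through Q2 2018: $11,010 ← exceeds threshold

Q2 2018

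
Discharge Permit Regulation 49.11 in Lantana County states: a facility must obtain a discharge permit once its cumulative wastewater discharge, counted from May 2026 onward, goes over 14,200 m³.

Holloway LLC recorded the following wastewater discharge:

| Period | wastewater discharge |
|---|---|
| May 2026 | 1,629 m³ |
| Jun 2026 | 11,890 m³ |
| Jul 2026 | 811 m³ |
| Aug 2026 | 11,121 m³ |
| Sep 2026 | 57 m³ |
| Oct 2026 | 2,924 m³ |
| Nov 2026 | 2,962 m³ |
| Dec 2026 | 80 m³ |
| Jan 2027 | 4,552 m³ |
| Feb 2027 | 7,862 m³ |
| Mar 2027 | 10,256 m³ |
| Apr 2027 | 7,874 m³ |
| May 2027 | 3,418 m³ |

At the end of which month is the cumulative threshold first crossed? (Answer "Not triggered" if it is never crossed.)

Jul 2026

Through May 2026: 1,629 m³
Through Jun 2026: 13,519 m³
Through Jul 2026: 14,330 m³ ← exceeds threshold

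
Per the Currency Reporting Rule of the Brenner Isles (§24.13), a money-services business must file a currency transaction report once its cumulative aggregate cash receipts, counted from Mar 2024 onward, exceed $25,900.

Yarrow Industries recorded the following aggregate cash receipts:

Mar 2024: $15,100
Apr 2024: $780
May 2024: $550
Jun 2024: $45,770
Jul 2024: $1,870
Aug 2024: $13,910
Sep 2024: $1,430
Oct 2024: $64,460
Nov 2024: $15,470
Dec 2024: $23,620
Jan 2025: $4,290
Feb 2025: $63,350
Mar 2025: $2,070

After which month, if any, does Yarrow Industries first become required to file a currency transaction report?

Through Mar 2024: $15,100
Through Apr 2024: $15,880
Through May 2024: $16,430
Through Jun 2024: $62,200 ← exceeds threshold

Jun 2024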